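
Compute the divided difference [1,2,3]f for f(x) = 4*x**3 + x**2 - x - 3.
25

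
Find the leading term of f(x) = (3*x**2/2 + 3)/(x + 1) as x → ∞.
3*x/2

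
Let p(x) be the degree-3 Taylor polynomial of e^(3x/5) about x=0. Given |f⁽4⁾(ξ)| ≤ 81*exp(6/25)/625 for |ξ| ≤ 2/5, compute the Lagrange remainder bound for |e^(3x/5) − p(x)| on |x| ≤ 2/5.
54*exp(6/25)/390625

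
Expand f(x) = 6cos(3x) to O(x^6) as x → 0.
6 - 27*x**2 + 81*x**4/4 + O(x**6)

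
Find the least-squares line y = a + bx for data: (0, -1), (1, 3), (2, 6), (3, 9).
a = -7/10, b = 33/10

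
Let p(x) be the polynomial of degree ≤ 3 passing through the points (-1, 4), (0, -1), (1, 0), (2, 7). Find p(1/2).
-5/4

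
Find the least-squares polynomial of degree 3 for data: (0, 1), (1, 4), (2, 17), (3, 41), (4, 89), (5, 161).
59/63 + (73/54)x + (275/252)x² + (109/108)x³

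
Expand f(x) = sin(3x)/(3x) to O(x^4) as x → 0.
1 - 3*x**2/2 + O(x**4)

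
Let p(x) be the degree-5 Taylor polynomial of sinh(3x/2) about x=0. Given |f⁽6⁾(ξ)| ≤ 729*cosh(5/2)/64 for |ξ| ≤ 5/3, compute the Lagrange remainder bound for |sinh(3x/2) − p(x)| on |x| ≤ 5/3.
3125*cosh(5/2)/9216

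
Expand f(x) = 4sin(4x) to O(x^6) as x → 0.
16*x - 128*x**3/3 + 512*x**5/15 + O(x**6)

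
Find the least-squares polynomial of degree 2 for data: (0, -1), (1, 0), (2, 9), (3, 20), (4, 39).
-41/35 + (-6/7)x + (19/7)x²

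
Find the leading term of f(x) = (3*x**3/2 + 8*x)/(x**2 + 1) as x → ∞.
3*x/2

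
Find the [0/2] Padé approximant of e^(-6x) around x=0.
1/(18*x**2 + 6*x + 1)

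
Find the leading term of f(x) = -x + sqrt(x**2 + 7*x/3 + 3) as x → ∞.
7/6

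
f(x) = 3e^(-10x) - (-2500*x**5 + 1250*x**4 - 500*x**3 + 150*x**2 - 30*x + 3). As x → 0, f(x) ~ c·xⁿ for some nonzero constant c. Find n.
6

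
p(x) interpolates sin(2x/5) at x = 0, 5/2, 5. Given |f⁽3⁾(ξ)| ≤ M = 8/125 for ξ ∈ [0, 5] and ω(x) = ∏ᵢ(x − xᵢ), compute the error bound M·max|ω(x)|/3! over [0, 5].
sqrt(3)/27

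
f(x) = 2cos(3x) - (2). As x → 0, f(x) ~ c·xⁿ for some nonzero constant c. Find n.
2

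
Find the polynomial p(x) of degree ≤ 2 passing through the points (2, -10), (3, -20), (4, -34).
-2*x**2 - 2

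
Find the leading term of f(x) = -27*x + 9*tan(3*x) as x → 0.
81*x**3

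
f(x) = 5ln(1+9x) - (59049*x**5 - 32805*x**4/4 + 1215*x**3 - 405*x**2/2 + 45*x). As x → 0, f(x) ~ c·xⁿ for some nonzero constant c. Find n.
6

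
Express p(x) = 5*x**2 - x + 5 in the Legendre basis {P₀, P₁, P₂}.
(20/3)P₀ - P₁ + (10/3)P₂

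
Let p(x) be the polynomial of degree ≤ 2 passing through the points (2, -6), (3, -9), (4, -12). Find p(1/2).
-3/2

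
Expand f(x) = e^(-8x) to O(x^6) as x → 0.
1 - 8*x + 32*x**2 - 256*x**3/3 + 512*x**4/3 - 4096*x**5/15 + O(x**6)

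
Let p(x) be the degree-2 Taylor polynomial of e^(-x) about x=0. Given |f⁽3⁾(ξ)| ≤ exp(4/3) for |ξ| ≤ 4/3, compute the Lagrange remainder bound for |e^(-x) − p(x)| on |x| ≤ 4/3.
32*exp(4/3)/81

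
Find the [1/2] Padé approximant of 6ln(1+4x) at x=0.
24*x/(-4*x**2/3 + 2*x + 1)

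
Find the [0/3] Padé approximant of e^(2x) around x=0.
1/(-4*x**3/3 + 2*x**2 - 2*x + 1)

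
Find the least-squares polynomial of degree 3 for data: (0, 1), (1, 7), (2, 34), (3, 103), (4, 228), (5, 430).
19/18 + (59/108)x + (77/36)x² + (161/54)x³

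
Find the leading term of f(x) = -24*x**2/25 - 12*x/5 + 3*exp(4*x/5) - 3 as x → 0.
32*x**3/125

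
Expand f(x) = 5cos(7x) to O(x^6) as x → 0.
5 - 245*x**2/2 + 12005*x**4/24 + O(x**6)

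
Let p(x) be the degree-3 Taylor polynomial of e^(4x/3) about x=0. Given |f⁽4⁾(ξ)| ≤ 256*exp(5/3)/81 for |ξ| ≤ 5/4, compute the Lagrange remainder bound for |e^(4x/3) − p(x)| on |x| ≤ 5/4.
625*exp(5/3)/1944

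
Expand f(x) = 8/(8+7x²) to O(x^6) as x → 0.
1 - 7*x**2/8 + 49*x**4/64 + O(x**6)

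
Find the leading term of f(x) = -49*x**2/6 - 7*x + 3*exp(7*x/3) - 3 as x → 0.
343*x**3/54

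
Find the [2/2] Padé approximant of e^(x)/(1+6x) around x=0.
(397*x**2/2316 + 259*x/386 + 1)/(-4571*x**2/2316 + 2189*x/386 + 1)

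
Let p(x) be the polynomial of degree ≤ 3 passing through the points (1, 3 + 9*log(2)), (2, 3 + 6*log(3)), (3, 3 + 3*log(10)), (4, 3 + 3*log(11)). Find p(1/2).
3 + log(1048576000*11**(1/16)*2**(5/8)*3**(7/8)*5**(15/16)/52612659)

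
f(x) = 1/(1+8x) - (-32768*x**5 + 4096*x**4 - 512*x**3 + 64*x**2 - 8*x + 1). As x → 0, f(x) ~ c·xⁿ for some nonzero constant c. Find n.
6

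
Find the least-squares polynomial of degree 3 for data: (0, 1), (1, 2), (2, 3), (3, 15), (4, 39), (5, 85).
10/9 + (292/189)x + (-551/252)x² + (113/108)x³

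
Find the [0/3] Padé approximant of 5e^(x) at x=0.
5/(-x**3/6 + x**2/2 - x + 1)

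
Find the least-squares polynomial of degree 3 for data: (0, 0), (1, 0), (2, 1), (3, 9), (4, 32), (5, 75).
1/63 + (653/378)x + (-719/252)x² + (119/108)x³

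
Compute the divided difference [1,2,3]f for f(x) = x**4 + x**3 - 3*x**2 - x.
28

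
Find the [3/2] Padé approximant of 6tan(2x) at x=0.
(-16*x**3/5 + 12*x)/(1 - 8*x**2/5)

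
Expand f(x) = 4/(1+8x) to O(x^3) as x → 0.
4 - 32*x + 256*x**2 + O(x**3)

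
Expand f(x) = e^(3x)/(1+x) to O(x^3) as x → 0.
1 + 2*x + 5*x**2/2 + O(x**3)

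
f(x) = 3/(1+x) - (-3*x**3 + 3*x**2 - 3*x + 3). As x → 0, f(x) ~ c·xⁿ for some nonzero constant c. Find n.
4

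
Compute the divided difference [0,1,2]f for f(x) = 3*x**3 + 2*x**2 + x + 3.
11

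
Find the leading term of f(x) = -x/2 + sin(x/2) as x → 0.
-x**3/48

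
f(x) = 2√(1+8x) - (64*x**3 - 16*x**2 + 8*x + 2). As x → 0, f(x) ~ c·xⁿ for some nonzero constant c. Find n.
4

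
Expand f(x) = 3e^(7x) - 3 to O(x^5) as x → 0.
21*x + 147*x**2/2 + 343*x**3/2 + 2401*x**4/8 + O(x**5)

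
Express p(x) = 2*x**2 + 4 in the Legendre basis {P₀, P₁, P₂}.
(14/3)P₀ + (4/3)P₂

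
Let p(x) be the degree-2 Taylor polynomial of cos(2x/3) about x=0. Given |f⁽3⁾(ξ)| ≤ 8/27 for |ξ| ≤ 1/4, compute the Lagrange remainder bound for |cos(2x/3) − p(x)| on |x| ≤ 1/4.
1/1296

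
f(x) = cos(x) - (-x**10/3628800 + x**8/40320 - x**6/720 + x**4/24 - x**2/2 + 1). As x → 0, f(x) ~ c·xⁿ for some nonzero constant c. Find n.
12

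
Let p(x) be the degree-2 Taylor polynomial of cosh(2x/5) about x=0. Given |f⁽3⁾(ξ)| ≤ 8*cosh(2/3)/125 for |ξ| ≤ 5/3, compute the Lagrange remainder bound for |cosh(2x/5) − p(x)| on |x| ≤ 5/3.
4*cosh(2/3)/81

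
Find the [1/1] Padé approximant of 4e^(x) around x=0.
(2*x + 4)/(1 - x/2)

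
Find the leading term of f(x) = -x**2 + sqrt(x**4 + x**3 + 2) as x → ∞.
x/2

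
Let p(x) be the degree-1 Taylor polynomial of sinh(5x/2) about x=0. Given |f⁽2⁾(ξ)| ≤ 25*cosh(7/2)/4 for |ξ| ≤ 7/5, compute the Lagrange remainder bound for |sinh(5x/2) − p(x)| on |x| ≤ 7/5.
49*cosh(7/2)/8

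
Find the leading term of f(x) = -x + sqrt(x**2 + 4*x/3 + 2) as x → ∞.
2/3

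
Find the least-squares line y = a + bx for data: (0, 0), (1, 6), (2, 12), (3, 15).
a = 3/5, b = 51/10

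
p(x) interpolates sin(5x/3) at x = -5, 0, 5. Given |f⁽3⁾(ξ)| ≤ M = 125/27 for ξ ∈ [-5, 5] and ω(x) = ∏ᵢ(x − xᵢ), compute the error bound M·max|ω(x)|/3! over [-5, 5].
15625*sqrt(3)/729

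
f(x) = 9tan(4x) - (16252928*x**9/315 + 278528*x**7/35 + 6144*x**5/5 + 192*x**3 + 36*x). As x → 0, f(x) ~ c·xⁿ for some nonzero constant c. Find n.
11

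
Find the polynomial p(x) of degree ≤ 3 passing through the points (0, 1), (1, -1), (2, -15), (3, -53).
1 - 2*x**3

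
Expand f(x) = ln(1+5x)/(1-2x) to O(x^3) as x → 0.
5*x - 5*x**2/2 + O(x**3)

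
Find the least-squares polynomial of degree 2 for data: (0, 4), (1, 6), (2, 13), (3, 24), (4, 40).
139/35 + (-1/7)x + (16/7)x²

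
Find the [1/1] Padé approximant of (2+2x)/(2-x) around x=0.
(x + 1)/(1 - x/2)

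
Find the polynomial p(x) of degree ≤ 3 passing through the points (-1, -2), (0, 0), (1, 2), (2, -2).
-x**3 + 3*x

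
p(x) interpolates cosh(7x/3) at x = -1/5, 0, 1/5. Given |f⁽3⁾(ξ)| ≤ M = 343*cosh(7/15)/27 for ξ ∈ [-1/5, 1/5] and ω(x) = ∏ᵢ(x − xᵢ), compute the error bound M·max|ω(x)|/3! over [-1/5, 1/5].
343*sqrt(3)*cosh(7/15)/91125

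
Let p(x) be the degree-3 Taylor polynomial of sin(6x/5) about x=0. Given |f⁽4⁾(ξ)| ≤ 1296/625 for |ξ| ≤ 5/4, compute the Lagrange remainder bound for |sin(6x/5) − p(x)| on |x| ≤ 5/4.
27/128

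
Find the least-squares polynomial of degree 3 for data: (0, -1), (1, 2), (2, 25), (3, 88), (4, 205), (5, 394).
-8/9 + (-1009/378)x + (148/63)x² + (151/54)x³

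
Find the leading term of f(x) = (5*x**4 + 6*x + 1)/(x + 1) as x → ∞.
5*x**3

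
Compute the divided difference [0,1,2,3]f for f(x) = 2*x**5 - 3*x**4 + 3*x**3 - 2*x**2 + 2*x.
35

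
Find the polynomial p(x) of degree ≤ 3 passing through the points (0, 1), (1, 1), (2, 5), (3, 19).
x**3 - x**2 + 1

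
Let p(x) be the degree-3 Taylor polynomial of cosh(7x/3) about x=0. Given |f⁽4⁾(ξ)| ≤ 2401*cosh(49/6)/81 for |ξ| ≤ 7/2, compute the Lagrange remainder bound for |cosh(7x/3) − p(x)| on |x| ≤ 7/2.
5764801*cosh(49/6)/31104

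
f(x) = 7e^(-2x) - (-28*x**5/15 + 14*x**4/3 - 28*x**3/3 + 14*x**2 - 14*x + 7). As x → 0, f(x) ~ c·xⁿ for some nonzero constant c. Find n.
6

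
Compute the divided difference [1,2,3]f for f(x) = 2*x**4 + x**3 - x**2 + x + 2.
55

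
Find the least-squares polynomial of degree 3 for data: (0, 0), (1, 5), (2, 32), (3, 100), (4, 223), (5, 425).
-5/42 + (149/252)x + (73/42)x² + (109/36)x³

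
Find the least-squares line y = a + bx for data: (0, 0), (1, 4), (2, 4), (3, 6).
a = 4/5, b = 9/5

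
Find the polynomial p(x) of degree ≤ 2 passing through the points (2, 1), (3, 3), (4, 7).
x**2 - 3*x + 3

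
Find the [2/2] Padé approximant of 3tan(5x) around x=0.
15*x/(1 - 25*x**2/3)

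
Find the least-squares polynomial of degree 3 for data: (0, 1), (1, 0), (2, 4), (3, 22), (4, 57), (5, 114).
74/63 + (-661/189)x + (109/126)x² + (47/54)x³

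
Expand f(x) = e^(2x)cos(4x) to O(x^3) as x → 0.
1 + 2*x - 6*x**2 + O(x**3)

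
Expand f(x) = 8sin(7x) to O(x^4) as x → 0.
56*x - 1372*x**3/3 + O(x**4)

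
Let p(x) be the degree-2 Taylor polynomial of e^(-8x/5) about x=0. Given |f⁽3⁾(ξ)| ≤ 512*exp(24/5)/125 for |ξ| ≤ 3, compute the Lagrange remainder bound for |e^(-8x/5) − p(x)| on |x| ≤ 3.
2304*exp(24/5)/125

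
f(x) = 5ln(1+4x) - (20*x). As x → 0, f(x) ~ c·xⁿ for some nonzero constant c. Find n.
2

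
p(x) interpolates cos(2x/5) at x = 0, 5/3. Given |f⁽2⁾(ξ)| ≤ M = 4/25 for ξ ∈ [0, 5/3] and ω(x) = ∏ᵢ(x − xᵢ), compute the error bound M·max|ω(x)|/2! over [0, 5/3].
1/18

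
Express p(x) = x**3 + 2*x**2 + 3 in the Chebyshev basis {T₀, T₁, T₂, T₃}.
(4)T₀ + (3/4)T₁ + T₂ + (1/4)T₃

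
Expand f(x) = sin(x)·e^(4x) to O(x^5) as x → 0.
x + 4*x**2 + 47*x**3/6 + 10*x**4 + O(x**5)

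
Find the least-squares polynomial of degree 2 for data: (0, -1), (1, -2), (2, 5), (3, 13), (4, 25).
-54/35 + (-71/70)x + (27/14)x²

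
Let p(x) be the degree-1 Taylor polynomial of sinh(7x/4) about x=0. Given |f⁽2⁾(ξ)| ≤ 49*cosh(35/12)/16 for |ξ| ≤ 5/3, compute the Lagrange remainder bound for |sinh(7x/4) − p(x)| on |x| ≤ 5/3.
1225*cosh(35/12)/288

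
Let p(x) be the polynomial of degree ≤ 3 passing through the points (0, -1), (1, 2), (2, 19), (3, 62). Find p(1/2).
-1/2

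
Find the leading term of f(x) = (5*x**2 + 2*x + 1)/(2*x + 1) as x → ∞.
5*x/2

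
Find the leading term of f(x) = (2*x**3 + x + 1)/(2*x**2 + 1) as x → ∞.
x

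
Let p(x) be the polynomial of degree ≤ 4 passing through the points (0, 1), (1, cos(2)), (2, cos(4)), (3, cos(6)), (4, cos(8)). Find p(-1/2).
189*cos(4)/64 - 45*cos(6)/32 + 35*cos(8)/128 - 105*cos(2)/32 + 315/128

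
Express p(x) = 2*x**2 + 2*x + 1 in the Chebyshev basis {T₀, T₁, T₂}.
(2)T₀ + (2)T₁ + T₂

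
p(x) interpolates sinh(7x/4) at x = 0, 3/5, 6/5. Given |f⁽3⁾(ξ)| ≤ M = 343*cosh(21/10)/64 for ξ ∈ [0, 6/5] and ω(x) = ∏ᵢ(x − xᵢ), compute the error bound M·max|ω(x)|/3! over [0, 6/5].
343*sqrt(3)*cosh(21/10)/8000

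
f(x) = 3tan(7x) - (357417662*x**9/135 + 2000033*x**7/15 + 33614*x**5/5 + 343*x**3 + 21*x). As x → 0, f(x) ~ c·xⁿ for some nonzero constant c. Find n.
11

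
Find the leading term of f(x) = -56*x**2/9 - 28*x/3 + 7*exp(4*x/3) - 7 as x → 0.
224*x**3/81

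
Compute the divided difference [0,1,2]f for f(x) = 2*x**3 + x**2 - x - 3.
7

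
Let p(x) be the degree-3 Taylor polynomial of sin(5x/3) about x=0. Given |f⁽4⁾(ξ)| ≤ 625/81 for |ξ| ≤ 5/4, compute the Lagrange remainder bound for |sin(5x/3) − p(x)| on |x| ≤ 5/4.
390625/497664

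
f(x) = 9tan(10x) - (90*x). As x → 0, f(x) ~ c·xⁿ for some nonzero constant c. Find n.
3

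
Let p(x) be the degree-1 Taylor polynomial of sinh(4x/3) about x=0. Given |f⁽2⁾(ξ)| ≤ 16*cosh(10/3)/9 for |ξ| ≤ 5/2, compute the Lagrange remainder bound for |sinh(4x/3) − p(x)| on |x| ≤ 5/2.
50*cosh(10/3)/9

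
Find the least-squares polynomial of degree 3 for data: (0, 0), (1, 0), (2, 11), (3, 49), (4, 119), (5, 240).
-1/126 + (-1697/756)x + (11/126)x² + (215/108)x³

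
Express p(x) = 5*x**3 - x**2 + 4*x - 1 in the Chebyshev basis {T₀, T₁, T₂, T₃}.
(-3/2)T₀ + (31/4)T₁ + (-1/2)T₂ + (5/4)T₃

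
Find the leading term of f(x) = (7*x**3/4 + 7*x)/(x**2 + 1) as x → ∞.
7*x/4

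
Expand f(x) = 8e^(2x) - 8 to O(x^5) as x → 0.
16*x + 16*x**2 + 32*x**3/3 + 16*x**4/3 + O(x**5)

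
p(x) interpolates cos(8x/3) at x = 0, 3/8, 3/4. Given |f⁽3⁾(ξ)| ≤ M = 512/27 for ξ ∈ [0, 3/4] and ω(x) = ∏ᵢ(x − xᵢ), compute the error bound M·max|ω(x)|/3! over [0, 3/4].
sqrt(3)/27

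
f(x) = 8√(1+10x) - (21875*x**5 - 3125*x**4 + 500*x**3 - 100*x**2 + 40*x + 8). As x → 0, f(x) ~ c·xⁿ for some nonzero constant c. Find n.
6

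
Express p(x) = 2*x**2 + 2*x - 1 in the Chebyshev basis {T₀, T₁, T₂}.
(2)T₁ + T₂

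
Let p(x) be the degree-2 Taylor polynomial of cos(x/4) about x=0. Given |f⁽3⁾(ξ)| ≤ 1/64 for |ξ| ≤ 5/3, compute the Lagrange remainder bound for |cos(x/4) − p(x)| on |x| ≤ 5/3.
125/10368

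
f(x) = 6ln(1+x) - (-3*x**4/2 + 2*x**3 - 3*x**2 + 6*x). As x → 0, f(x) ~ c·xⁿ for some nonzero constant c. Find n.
5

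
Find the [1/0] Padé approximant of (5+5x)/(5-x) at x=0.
6*x/5 + 1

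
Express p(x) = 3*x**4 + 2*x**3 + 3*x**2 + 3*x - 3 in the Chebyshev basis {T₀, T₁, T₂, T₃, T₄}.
(-3/8)T₀ + (9/2)T₁ + (3)T₂ + (1/2)T₃ + (3/8)T₄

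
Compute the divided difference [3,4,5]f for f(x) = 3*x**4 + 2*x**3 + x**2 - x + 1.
316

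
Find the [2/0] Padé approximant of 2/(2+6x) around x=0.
9*x**2 - 3*x + 1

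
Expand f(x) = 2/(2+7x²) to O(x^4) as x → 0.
1 - 7*x**2/2 + O(x**4)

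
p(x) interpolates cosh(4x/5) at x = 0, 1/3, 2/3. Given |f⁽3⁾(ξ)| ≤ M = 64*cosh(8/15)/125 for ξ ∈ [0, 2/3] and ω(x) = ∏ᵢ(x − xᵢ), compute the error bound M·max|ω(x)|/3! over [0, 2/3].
64*sqrt(3)*cosh(8/15)/91125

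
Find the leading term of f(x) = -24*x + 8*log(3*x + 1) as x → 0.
-36*x**2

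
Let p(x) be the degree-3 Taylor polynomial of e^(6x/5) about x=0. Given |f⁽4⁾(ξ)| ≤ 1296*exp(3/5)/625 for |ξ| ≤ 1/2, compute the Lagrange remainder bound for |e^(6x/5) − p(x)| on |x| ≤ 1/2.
27*exp(3/5)/5000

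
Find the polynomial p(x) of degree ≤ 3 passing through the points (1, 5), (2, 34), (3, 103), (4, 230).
3*x**3 + 2*x**2 + 2*x - 2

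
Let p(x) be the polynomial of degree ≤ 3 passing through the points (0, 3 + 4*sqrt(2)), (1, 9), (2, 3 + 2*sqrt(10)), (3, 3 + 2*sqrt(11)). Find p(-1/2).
-81/8 - 5*sqrt(11)/8 + 21*sqrt(10)/8 + 35*sqrt(2)/4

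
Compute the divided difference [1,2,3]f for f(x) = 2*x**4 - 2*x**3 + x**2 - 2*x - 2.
39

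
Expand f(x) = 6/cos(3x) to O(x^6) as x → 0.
6 + 27*x**2 + 405*x**4/4 + O(x**6)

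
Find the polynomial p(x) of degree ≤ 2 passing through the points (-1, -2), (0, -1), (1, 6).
3*x**2 + 4*x - 1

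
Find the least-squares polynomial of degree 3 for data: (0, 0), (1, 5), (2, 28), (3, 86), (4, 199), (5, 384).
-1/42 + (631/252)x + (-5/12)x² + (55/18)x³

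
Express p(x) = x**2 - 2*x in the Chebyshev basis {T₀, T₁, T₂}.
(1/2)T₀ + (-2)T₁ + (1/2)T₂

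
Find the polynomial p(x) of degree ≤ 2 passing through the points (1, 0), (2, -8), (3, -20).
-2*x**2 - 2*x + 4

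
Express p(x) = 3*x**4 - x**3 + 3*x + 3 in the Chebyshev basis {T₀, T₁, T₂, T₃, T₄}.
(33/8)T₀ + (9/4)T₁ + (3/2)T₂ + (-1/4)T₃ + (3/8)T₄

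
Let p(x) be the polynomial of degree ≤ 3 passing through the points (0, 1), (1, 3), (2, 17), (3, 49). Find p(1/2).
7/8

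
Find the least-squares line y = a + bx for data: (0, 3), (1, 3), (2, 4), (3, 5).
a = 27/10, b = 7/10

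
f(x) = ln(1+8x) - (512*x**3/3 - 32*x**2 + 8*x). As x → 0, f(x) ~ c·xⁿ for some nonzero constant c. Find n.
4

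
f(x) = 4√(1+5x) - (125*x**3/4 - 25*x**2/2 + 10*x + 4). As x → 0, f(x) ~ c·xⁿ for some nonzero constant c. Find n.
4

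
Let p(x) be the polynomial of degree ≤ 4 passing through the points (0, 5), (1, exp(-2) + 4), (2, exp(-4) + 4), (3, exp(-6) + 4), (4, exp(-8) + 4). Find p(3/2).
(-20*exp(2) + 3 + 90*exp(4) + 60*exp(6) + 507*exp(8))*exp(-8)/128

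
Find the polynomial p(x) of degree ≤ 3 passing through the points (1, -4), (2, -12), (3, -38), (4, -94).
-2*x**3 + 3*x**2 - 3*x - 2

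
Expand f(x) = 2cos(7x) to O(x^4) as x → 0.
2 - 49*x**2 + O(x**4)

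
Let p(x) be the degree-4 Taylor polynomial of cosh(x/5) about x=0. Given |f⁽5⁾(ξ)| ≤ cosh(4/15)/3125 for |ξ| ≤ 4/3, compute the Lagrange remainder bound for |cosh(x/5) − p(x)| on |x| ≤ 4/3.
128*cosh(4/15)/11390625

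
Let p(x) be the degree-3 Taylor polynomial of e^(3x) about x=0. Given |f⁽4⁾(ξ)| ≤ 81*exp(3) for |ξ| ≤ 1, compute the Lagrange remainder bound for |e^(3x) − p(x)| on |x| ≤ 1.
27*exp(3)/8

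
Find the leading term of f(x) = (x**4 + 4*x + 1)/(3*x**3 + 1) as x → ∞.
x/3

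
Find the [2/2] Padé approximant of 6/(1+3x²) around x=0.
6/(3*x**2 + 1)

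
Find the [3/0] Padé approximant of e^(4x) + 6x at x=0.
32*x**3/3 + 8*x**2 + 10*x + 1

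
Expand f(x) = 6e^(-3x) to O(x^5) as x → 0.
6 - 18*x + 27*x**2 - 27*x**3 + 81*x**4/4 + O(x**5)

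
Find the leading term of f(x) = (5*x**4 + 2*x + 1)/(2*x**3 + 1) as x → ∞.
5*x/2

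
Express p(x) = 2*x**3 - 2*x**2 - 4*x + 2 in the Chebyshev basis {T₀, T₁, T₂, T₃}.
T₀ + (-5/2)T₁ - T₂ + (1/2)T₃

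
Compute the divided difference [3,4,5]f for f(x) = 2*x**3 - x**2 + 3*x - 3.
23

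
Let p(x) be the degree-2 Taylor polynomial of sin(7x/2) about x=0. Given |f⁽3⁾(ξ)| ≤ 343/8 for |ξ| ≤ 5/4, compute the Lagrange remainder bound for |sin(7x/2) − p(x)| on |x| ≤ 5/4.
42875/3072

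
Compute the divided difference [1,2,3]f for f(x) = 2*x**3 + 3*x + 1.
12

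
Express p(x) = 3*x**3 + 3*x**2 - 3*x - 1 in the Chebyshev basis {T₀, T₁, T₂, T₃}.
(1/2)T₀ + (-3/4)T₁ + (3/2)T₂ + (3/4)T₃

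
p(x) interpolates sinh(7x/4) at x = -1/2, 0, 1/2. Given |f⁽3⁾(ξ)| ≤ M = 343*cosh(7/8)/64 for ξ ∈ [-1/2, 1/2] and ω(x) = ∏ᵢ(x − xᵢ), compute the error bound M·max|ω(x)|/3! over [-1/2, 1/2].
343*sqrt(3)*cosh(7/8)/13824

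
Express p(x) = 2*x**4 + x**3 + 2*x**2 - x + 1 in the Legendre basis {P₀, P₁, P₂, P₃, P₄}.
(31/15)P₀ + (-2/5)P₁ + (52/21)P₂ + (2/5)P₃ + (16/35)P₄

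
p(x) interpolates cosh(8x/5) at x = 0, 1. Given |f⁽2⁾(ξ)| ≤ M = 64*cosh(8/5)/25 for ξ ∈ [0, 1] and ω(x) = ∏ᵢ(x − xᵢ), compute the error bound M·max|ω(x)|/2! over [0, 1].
8*cosh(8/5)/25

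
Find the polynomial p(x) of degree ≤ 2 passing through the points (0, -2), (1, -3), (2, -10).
-3*x**2 + 2*x - 2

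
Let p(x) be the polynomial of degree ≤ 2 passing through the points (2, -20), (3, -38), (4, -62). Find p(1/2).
-17/4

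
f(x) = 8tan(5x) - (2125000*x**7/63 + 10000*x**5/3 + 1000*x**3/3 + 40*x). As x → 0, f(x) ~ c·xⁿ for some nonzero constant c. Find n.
9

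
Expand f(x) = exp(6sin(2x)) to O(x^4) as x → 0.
1 + 12*x + 72*x**2 + 280*x**3 + O(x**4)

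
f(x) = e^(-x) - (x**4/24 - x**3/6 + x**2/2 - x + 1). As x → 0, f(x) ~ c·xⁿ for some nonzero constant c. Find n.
5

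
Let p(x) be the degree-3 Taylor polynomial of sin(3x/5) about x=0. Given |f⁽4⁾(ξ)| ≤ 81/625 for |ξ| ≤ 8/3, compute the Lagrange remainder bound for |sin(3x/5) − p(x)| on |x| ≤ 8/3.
512/1875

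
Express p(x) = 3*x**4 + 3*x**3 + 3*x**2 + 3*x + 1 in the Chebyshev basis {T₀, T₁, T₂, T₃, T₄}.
(29/8)T₀ + (21/4)T₁ + (3)T₂ + (3/4)T₃ + (3/8)T₄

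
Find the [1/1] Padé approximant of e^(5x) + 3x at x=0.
(103*x/16 + 1)/(1 - 25*x/16)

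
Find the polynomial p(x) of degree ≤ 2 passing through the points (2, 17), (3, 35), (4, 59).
3*x**2 + 3*x - 1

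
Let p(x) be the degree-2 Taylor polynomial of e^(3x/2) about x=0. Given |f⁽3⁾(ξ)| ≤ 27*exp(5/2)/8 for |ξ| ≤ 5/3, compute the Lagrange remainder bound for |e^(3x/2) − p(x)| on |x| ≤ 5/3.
125*exp(5/2)/48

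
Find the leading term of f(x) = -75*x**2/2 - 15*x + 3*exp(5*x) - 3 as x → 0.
125*x**3/2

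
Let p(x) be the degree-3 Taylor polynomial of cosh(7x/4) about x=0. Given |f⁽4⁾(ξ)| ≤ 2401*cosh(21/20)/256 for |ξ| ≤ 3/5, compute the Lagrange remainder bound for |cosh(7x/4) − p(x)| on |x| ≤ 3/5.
64827*cosh(21/20)/1280000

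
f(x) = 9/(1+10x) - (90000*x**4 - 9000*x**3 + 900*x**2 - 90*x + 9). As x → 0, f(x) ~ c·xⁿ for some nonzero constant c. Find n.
5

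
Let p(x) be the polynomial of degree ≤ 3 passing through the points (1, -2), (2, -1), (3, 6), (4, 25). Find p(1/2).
-17/8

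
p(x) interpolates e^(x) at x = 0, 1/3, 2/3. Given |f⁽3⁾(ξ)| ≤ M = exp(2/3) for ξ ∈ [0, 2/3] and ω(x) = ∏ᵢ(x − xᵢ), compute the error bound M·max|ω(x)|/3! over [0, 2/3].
sqrt(3)*exp(2/3)/729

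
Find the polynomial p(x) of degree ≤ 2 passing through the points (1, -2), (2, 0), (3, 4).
x**2 - x - 2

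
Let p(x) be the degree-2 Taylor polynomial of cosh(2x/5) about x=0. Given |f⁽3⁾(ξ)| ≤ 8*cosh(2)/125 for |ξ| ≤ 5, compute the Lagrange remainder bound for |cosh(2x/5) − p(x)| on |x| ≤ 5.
4*cosh(2)/3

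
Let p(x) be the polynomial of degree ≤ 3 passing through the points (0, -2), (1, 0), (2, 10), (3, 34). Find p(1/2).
-13/8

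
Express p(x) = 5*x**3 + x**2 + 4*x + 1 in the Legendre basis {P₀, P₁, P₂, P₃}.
(4/3)P₀ + (7)P₁ + (2/3)P₂ + (2)P₃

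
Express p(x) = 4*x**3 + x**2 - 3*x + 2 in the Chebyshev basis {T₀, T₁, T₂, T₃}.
(5/2)T₀ + (1/2)T₂ + T₃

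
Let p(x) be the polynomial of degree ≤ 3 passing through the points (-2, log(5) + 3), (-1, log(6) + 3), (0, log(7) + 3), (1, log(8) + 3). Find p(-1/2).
log(2**(3/8)*21**(9/16)*5**(15/16)/5) + 3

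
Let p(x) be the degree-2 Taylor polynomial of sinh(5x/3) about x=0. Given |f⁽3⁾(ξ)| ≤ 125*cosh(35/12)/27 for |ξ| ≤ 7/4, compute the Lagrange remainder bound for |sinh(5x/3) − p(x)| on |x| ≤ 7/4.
42875*cosh(35/12)/10368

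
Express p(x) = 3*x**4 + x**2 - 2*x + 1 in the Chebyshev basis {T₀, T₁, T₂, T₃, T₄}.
(21/8)T₀ + (-2)T₁ + (2)T₂ + (3/8)T₄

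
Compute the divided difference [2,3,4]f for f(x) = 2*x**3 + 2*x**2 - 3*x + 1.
20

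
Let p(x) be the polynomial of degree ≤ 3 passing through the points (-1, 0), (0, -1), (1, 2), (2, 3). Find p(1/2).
3/8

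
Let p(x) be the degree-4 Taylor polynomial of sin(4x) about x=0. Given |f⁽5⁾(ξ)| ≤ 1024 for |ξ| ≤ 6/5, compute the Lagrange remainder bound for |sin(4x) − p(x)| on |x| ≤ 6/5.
331776/15625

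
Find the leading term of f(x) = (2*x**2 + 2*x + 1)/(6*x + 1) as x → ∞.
x/3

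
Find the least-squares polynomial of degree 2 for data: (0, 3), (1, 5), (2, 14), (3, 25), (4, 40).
13/5 + (7/5)x + (2)x²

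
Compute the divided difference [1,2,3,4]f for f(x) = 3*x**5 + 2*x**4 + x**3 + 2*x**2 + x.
216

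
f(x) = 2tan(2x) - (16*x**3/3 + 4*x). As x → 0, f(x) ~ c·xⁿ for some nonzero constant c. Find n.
5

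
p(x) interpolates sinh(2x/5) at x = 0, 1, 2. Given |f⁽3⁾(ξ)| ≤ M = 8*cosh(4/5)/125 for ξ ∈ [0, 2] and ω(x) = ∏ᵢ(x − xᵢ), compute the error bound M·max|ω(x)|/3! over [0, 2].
8*sqrt(3)*cosh(4/5)/3375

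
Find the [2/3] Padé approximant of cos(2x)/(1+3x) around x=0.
(1 - 5*x**2/3)/(x**3 + x**2/3 + 3*x + 1)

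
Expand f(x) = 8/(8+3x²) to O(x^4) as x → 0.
1 - 3*x**2/8 + O(x**4)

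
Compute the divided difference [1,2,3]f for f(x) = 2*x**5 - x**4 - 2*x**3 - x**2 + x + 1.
142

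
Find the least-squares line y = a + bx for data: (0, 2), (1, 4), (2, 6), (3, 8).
a = 2, b = 2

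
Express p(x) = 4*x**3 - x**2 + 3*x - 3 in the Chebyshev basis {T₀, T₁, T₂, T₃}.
(-7/2)T₀ + (6)T₁ + (-1/2)T₂ + T₃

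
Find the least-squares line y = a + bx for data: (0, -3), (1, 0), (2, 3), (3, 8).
a = -17/5, b = 18/5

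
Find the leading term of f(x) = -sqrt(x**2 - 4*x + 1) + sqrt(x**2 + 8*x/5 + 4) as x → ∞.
14/5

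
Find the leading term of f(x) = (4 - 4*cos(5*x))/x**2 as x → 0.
50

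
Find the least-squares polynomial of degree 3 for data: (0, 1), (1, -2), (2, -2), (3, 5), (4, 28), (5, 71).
121/126 + (-1339/756)x + (-73/36)x² + (28/27)x³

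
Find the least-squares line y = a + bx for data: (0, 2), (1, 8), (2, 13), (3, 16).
a = 27/10, b = 47/10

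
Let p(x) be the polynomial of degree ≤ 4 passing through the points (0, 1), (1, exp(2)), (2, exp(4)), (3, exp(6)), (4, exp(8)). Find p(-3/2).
-385*exp(6)/32 - 693*exp(2)/32 + 1155/128 + 1485*exp(4)/64 + 315*exp(8)/128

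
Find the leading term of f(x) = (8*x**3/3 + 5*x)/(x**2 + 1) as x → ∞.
8*x/3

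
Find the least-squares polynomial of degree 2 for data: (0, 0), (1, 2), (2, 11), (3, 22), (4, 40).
-1/7 + (2/7)x + (17/7)x²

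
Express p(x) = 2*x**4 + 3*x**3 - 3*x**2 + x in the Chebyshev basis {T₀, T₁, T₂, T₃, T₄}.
(-3/4)T₀ + (13/4)T₁ + (-1/2)T₂ + (3/4)T₃ + (1/4)T₄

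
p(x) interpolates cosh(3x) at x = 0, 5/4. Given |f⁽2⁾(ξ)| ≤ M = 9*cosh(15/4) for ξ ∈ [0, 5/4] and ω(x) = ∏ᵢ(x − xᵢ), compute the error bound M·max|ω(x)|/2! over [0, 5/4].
225*cosh(15/4)/128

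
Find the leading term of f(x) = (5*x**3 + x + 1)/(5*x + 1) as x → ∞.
x**2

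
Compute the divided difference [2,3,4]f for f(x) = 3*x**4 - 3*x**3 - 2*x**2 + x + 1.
136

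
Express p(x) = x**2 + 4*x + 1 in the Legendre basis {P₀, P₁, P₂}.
(4/3)P₀ + (4)P₁ + (2/3)P₂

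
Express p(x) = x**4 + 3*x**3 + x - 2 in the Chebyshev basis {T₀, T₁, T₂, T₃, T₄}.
(-13/8)T₀ + (13/4)T₁ + (1/2)T₂ + (3/4)T₃ + (1/8)T₄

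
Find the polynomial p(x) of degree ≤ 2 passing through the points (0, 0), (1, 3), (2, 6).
3*x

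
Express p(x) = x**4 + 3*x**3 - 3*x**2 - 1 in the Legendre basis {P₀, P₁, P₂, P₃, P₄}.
(-9/5)P₀ + (9/5)P₁ + (-10/7)P₂ + (6/5)P₃ + (8/35)P₄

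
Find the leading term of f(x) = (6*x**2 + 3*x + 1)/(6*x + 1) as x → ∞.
x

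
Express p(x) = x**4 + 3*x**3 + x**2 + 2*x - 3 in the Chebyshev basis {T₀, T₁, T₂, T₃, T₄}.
(-17/8)T₀ + (17/4)T₁ + T₂ + (3/4)T₃ + (1/8)T₄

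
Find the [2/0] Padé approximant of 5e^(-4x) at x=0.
40*x**2 - 20*x + 5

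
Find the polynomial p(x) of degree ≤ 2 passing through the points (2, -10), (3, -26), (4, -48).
-3*x**2 - x + 4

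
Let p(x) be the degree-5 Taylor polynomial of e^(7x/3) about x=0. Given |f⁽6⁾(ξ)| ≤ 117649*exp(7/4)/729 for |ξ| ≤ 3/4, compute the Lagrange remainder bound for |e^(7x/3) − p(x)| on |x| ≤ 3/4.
117649*exp(7/4)/2949120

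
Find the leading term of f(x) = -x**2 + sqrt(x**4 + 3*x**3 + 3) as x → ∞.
3*x/2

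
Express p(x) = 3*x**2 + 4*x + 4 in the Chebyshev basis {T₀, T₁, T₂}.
(11/2)T₀ + (4)T₁ + (3/2)T₂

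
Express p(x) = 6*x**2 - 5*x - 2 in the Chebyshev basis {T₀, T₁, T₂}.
T₀ + (-5)T₁ + (3)T₂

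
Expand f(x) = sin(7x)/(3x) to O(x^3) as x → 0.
7/3 - 343*x**2/18 + O(x**3)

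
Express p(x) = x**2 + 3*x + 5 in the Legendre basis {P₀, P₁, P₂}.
(16/3)P₀ + (3)P₁ + (2/3)P₂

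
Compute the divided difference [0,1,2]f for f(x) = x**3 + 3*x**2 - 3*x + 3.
6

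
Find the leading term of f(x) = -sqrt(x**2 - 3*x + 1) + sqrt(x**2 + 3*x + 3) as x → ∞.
3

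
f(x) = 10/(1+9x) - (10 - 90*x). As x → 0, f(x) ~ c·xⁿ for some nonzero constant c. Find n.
2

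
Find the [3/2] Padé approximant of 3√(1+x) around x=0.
(3*x**3/32 + 27*x**2/16 + 9*x/2 + 3)/(3*x**2/16 + x + 1)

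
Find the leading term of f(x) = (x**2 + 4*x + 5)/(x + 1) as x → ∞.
x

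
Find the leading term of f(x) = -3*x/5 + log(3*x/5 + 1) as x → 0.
-9*x**2/50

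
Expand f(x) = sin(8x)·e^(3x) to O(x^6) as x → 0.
8*x + 24*x**2 - 148*x**3/3 - 220*x**4 - 1259*x**5/15 + O(x**6)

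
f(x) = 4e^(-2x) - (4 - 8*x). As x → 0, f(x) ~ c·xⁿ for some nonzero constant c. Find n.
2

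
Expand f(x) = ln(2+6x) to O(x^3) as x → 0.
log(2) + 3*x - 9*x**2/2 + O(x**3)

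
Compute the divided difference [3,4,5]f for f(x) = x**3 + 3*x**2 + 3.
15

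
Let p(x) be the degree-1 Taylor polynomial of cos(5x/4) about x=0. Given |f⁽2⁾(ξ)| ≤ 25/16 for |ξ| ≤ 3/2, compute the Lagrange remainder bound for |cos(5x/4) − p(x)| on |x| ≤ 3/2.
225/128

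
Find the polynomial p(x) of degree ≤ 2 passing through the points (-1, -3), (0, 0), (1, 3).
3*x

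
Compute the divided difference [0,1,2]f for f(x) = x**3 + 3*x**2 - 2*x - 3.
6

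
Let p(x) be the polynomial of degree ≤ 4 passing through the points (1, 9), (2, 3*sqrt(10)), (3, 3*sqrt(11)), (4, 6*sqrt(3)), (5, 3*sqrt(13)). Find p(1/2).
-315*sqrt(10)/32 - 135*sqrt(3)/16 + 105*sqrt(13)/128 + 2835/128 + 567*sqrt(11)/64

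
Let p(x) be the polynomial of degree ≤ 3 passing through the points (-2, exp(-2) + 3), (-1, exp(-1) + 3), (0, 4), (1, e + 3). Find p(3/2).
(-5 + 21*e + (13 + 35*e)*exp(2))*exp(-2)/16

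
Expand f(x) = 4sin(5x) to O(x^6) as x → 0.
20*x - 250*x**3/3 + 625*x**5/6 + O(x**6)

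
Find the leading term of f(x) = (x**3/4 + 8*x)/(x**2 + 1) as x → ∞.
x/4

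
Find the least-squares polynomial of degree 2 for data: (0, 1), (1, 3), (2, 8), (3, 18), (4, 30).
34/35 + (11/70)x + (25/14)x²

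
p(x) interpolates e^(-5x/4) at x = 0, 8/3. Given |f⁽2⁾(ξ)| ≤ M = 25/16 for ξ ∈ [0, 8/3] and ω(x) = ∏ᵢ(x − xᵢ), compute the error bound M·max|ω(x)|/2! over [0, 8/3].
25/18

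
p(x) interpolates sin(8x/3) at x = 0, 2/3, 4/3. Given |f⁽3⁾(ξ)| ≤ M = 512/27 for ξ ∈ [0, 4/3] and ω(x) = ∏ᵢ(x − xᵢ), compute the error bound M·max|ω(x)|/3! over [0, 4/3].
4096*sqrt(3)/19683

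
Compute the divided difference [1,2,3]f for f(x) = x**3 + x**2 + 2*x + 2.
7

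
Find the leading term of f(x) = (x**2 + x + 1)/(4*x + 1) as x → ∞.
x/4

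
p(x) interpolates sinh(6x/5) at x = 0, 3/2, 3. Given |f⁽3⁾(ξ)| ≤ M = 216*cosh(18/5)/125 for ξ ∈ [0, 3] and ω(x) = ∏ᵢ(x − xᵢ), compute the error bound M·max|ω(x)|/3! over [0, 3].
27*sqrt(3)*cosh(18/5)/125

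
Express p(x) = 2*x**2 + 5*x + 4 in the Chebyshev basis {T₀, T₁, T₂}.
(5)T₀ + (5)T₁ + T₂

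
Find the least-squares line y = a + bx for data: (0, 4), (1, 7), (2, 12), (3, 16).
a = 18/5, b = 41/10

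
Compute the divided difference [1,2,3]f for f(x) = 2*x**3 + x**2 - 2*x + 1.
13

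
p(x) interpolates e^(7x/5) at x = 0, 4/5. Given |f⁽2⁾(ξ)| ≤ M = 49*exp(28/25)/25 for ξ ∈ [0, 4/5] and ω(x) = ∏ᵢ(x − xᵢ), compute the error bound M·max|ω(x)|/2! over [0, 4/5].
98*exp(28/25)/625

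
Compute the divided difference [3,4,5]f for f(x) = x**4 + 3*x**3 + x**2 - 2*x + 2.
134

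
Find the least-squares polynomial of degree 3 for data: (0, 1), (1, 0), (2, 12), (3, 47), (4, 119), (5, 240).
19/21 + (-43/18)x + (-5/21)x² + (37/18)x³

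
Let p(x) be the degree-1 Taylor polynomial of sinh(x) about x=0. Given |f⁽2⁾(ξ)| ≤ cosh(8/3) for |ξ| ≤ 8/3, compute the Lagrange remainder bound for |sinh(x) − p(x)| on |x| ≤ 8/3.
32*cosh(8/3)/9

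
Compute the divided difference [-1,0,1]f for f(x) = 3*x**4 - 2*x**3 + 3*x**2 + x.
6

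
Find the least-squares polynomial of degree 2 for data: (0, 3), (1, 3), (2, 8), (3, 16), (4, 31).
109/35 + (-177/70)x + (33/14)x²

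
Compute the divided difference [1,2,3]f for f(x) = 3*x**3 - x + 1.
18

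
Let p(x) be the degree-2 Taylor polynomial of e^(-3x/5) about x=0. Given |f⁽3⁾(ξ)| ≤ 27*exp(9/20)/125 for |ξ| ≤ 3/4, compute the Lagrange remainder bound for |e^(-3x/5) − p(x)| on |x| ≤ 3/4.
243*exp(9/20)/16000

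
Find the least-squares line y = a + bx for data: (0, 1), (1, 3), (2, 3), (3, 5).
a = 6/5, b = 6/5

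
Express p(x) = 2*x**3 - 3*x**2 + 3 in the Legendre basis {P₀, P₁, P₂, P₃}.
(2)P₀ + (6/5)P₁ + (-2)P₂ + (4/5)P₃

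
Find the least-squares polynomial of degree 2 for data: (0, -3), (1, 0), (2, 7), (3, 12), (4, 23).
-3 + (12/5)x + x²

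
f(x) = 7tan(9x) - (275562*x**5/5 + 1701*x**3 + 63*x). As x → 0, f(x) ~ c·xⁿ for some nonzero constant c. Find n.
7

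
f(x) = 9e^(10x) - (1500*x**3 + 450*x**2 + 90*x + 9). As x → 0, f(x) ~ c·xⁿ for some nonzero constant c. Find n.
4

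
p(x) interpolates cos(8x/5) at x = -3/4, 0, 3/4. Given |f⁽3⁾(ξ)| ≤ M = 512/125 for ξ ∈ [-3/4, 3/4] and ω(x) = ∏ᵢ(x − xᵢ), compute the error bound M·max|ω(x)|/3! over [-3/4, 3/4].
8*sqrt(3)/125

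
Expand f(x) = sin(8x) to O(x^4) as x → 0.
8*x - 256*x**3/3 + O(x**4)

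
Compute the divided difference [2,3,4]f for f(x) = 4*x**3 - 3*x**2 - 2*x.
33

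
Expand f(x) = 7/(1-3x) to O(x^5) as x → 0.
7 + 21*x + 63*x**2 + 189*x**3 + 567*x**4 + O(x**5)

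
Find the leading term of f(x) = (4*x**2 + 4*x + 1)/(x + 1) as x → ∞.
4*x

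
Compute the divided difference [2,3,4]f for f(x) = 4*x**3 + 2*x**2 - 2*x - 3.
38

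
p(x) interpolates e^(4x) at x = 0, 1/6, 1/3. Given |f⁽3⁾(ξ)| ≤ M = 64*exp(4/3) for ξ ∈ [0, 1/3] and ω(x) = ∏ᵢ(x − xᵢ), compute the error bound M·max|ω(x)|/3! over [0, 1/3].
8*sqrt(3)*exp(4/3)/729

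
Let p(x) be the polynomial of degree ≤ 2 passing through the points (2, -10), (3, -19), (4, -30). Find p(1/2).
-1/4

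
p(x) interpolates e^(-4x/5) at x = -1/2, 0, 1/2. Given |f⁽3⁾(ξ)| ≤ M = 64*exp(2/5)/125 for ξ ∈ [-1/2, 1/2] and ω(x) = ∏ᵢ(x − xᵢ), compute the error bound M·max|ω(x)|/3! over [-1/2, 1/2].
8*sqrt(3)*exp(2/5)/3375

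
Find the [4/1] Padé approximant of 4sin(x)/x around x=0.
x**4/30 - 2*x**2/3 + 4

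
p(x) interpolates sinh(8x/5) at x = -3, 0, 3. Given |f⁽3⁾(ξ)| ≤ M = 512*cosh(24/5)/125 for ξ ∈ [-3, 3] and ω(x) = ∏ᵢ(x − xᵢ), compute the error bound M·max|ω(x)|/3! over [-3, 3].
512*sqrt(3)*cosh(24/5)/125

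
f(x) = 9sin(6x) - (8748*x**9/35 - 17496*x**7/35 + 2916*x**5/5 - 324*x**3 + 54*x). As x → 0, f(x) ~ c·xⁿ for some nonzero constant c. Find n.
11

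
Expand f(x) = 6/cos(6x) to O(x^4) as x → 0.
6 + 108*x**2 + O(x**4)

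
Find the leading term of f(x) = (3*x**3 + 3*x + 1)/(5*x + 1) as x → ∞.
3*x**2/5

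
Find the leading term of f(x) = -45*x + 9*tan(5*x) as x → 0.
375*x**3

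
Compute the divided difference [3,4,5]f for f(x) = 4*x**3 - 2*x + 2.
48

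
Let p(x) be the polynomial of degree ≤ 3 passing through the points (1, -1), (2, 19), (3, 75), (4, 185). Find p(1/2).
-25/8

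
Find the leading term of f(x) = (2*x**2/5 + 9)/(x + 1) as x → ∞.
2*x/5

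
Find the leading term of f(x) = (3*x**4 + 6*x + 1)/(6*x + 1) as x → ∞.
x**3/2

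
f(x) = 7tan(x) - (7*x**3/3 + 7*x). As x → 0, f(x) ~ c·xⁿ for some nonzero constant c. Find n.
5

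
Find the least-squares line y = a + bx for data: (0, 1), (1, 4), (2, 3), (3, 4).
a = 9/5, b = 4/5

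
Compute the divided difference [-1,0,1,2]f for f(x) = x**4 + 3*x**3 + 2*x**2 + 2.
5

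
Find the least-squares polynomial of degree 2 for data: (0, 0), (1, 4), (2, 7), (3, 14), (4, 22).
11/35 + (69/35)x + (6/7)x²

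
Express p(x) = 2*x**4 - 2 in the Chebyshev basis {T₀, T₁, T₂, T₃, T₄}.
(-5/4)T₀ + T₂ + (1/4)T₄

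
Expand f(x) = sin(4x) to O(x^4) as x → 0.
4*x - 32*x**3/3 + O(x**4)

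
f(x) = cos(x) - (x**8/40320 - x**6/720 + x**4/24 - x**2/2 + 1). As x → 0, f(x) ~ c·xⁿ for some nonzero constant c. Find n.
10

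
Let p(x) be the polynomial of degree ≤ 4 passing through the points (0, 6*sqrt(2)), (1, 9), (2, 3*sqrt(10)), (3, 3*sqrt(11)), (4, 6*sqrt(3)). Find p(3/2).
-15*sqrt(11)/32 - 15*sqrt(2)/64 + 9*sqrt(3)/64 + 135/32 + 135*sqrt(10)/64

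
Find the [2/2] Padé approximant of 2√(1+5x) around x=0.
(125*x**2/8 + 25*x/2 + 2)/(25*x**2/16 + 15*x/4 + 1)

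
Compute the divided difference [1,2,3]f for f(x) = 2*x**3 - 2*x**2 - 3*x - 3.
10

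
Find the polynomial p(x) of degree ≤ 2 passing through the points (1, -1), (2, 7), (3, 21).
3*x**2 - x - 3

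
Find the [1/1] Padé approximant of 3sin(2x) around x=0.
6*x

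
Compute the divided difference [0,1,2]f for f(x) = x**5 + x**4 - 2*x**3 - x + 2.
16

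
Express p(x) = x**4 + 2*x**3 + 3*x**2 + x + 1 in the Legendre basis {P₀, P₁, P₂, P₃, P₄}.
(11/5)P₀ + (11/5)P₁ + (18/7)P₂ + (4/5)P₃ + (8/35)P₄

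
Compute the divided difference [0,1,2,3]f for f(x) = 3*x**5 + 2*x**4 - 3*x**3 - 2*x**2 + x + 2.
84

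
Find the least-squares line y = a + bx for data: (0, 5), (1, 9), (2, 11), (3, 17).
a = 24/5, b = 19/5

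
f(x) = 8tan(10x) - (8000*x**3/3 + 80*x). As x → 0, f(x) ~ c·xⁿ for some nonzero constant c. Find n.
5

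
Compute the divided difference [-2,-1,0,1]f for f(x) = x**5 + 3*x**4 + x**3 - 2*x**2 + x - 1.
0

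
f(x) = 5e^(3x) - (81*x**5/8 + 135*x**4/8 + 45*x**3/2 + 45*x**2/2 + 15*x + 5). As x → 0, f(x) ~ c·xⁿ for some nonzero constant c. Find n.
6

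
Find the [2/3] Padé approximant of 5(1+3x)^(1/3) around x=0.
(35*x**2/2 + 20*x + 5)/(-x**3/6 + 3*x**2/2 + 3*x + 1)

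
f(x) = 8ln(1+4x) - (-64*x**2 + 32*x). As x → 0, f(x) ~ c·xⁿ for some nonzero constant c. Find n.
3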